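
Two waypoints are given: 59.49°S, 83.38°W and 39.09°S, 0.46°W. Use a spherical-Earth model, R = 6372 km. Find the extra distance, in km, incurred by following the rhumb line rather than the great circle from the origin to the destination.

343 km

Great circle: cos σ = sin φ₁ sin φ₂ + cos φ₁ cos φ₂ cos Δλ,  σ = 0.9375 rad → d_gc = 5973.8 km
Rhumb line: Δψ = +0.5570, q = Δφ/Δψ = 0.6392, d_rh = R√(Δφ²+q²Δλ²) = 6316.5 km
Excess = 6316.5 − 5973.8 = 342.7 ≈ 343 km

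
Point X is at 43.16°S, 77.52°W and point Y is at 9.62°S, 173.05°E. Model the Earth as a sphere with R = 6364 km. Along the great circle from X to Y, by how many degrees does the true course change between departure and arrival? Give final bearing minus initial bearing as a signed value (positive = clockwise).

At departure: θ₁ = atan2(sin Δλ cos φ₂, cos φ₁ sin φ₂ − sin φ₁ cos φ₂ cos Δλ) = 249.57°
At arrival: θ₂ = atan2(sin Δλ cos φ₁, −cos φ₂ sin φ₁ + sin φ₂ cos φ₁ cos Δλ) = 316.11°
Δθ = θ₂ − θ₁ = +66.5°

+66.5°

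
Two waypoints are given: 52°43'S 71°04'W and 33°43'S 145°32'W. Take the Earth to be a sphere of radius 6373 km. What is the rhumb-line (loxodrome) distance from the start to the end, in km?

Δψ = ln[tan(π/4+φ₂/2)/tan(π/4+φ₁/2)] = +0.4609;  Δφ = +0.3316 rad,  Δλ = -1.2997 rad
q = Δφ/Δψ = 0.7194
d = R·√(Δφ² + q²Δλ²) = 6373·0.99209 = 6323 km

6323 km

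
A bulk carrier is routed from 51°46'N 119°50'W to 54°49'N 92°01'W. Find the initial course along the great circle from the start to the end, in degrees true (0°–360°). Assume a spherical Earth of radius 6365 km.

68.6°

θ = atan2( sin Δλ·cos φ₂ ,  cos φ₁ sin φ₂ − sin φ₁ cos φ₂ cos Δλ )
  = atan2(+0.2689, +0.1055) = 68.58°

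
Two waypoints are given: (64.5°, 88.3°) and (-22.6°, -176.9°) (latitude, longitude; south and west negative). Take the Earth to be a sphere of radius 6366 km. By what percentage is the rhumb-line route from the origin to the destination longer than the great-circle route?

Great circle: σ = 1.9607 rad → d_gc = Rσ = 12481.9 km
Rhumb: Δφ = -1.5202, Δλ = +1.6546, Δψ = -1.8911, q = Δφ/Δψ = 0.8039 → d_rh = R√(Δφ²+q²Δλ²) = 12858.7 km
Excess = (12858.7 − 12481.9) / 12481.9 = 376.8 / 12481.9 = 3.02% ≈ 3.0%

3.0%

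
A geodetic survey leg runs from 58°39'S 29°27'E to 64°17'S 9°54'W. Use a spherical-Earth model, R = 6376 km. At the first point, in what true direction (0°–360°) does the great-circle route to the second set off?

θ = atan2( sin Δλ·cos φ₂ ,  cos φ₁ sin φ₂ − sin φ₁ cos φ₂ cos Δλ )
  = atan2(-0.2751, -0.1822) = 236.49°

236.5°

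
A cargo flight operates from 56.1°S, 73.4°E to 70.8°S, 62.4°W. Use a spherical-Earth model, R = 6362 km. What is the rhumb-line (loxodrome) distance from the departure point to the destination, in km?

6769 km

Rhumb course C = atan2(Δλ, Δψ) with Δψ = ln[tan(π/4+φ₂/2)/tan(π/4+φ₁/2)] = -0.5889, Δλ = -2.3702 → C = 256.05°
d = R·|Δφ| / |cos C| = 6362·0.25656 / 0.24112 = 6769 km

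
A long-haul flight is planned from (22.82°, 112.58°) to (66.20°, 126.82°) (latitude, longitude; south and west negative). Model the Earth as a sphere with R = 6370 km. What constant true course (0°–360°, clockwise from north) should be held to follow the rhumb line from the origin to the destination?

Meridional parts: M(φ₁)=+0.4093, M(φ₂)=+1.5572 → ΔM = +1.1479;  Δλ = +0.2485 rad
tan C = Δλ / ΔM = +0.2165 → C = 12.22°

12.2°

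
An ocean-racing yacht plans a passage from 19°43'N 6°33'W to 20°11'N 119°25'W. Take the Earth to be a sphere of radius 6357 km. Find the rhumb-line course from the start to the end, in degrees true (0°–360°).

Meridional parts: M(φ₁)=+0.3511, M(φ₂)=+0.3598 → ΔM = +0.0087;  Δλ = -1.9699 rad
tan C = Δλ / ΔM = -227.3427 → C = 270.25°

270.3°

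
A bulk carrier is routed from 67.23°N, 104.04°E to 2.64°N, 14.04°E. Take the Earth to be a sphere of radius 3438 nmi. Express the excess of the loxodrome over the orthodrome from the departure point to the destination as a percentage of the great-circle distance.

4.8%

Great circle: σ = 1.5283 rad → d_gc = Rσ = 5254.3 nmi
Rhumb: Δφ = -1.1273, Δλ = -1.5708, Δψ = -1.5566, q = Δφ/Δψ = 0.7242 → d_rh = R√(Δφ²+q²Δλ²) = 5506.2 nmi
Excess = (5506.2 − 5254.3) / 5254.3 = 251.9 / 5254.3 = 4.79% ≈ 4.8%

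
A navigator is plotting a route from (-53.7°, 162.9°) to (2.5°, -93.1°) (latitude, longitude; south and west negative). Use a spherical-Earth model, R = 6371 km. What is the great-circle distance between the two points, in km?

Haversine: a = sin²(Δφ/2)+cos φ₁ cos φ₂ sin²(Δλ/2) = 0.58912;  σ = 2·atan2(√a,√(1−a))
σ = 100.267° → d = Rσ = 6371·1.74999 = 11149 km

11149 km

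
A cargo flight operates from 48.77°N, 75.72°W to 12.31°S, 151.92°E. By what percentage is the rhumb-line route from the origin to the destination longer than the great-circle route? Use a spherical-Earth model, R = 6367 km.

Great circle: σ = 2.2071 rad → d_gc = Rσ = 14052.5 km
Rhumb: Δφ = -1.0660, Δλ = -2.3101, Δψ = -1.1942, q = Δφ/Δψ = 0.8927 → d_rh = R√(Δφ²+q²Δλ²) = 14780.5 km
Excess = (14780.5 − 14052.5) / 14052.5 = 728.0 / 14052.5 = 5.18% ≈ 5.2%

5.2%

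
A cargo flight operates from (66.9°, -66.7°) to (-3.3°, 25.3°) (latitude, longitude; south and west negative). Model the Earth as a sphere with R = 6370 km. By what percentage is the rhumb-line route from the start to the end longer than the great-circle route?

Great circle: σ = 1.6375 rad → d_gc = Rσ = 10430.6 km
Rhumb: Δφ = -1.2252, Δλ = +1.6057, Δψ = -1.6455, q = Δφ/Δψ = 0.7446 → d_rh = R√(Δφ²+q²Δλ²) = 10904.8 km
Excess = (10904.8 − 10430.6) / 10430.6 = 474.2 / 10430.6 = 4.546% ≈ 4.5%

4.5%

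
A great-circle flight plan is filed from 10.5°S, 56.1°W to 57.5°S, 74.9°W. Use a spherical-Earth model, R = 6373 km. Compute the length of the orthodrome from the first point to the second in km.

Haversine: a = sin²(Δφ/2)+cos φ₁ cos φ₂ sin²(Δλ/2) = 0.17309;  σ = 2·atan2(√a,√(1−a))
σ = 49.170° → d = Rσ = 6373·0.85818 = 5469 km

5469 km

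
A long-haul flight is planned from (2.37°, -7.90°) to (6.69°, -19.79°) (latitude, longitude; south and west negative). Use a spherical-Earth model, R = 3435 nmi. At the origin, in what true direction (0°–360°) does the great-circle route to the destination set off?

θ = atan2( sin Δλ·cos φ₂ ,  cos φ₁ sin φ₂ − sin φ₁ cos φ₂ cos Δλ )
  = atan2(-0.2046, +0.0762) = 290.43°

290.4°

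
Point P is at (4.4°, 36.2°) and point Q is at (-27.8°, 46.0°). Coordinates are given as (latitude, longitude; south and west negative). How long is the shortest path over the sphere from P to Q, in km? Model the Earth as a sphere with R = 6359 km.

3724 km

Haversine: a = sin²(Δφ/2)+cos φ₁ cos φ₂ sin²(Δλ/2) = 0.08334;  σ = 2·atan2(√a,√(1−a))
σ = 33.558° → d = Rσ = 6359·0.58570 = 3724 km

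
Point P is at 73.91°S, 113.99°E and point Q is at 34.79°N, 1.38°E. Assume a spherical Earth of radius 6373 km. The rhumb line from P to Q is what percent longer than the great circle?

5.2%

Great circle: σ = 2.2597 rad → d_gc = Rσ = 14401.3 km
Rhumb: Δφ = +1.8972, Δλ = -1.9654, Δψ = +2.6049, q = Δφ/Δψ = 0.7283 → d_rh = R√(Δφ²+q²Δλ²) = 15146.0 km
Excess = (15146.0 − 14401.3) / 14401.3 = 744.7 / 14401.3 = 5.17% ≈ 5.2%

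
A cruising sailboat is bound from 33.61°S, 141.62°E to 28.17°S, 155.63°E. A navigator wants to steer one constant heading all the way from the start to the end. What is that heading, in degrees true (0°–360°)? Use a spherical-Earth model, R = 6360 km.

65.6°

Meridional parts: M(φ₁)=-0.6235, M(φ₂)=-0.5128 → ΔM = +0.1107;  Δλ = +0.2445 rad
tan C = Δλ / ΔM = +2.2086 → C = 65.64°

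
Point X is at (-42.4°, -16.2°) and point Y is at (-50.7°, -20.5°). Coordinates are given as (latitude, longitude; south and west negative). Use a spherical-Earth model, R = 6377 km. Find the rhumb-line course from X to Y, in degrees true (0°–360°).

199.6°

Δψ = ln[tan(π/4+φ₂/2)/tan(π/4+φ₁/2)] = -0.2112
Δλ = -0.0750 rad (taken the short way round)
course = atan2(Δλ, Δψ) = 199.56°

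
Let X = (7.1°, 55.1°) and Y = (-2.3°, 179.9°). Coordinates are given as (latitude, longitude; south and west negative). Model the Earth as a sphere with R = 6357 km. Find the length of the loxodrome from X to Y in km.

13858 km

Rhumb course C = atan2(Δλ, Δψ) with Δψ = ln[tan(π/4+φ₂/2)/tan(π/4+φ₁/2)] = -0.1644, Δλ = +2.1782 → C = 94.32°
d = R·|Δφ| / |cos C| = 6357·0.16406 / 0.07526 = 13858 km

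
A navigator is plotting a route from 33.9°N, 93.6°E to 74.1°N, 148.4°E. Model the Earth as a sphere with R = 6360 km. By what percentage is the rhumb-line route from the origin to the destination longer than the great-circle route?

2.6%

Great circle: σ = 0.8400 rad → d_gc = Rσ = 5342.2 km
Rhumb: Δφ = +0.7016, Δλ = +0.9564, Δψ = +1.3391, q = Δφ/Δψ = 0.5240 → d_rh = R√(Δφ²+q²Δλ²) = 5483.7 km
Excess = (5483.7 − 5342.2) / 5342.2 = 141.5 / 5342.2 = 2.649% ≈ 2.6%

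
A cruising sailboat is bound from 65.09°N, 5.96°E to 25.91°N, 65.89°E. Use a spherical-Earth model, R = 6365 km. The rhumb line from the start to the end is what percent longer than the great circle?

Great circle: σ = 0.9445 rad → d_gc = Rσ = 6011.8 km
Rhumb: Δφ = -0.6838, Δλ = +1.0460, Δψ = -1.0417, q = Δφ/Δψ = 0.6564 → d_rh = R√(Δφ²+q²Δλ²) = 6168.0 km
Excess = (6168.0 − 6011.8) / 6011.8 = 156.2 / 6011.8 = 2.60% ≈ 2.6%

2.6%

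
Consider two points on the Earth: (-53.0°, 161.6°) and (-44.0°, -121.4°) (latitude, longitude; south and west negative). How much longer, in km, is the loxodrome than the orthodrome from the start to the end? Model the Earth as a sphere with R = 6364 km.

Great circle: cos σ = sin φ₁ sin φ₂ + cos φ₁ cos φ₂ cos Δλ,  σ = 0.8604 rad → d_gc = 5475.4 km
Rhumb line: Δψ = +0.2379, q = Δφ/Δψ = 0.6602, d_rh = R√(Δφ²+q²Δλ²) = 5734.2 km
Excess = 5734.2 − 5475.4 = 258.8 ≈ 259 km

259 km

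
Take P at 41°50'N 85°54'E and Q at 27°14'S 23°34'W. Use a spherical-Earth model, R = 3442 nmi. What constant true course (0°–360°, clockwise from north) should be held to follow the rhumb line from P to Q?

Meridional parts: M(φ₁)=+0.8053, M(φ₂)=-0.4943 → ΔM = -1.2995;  Δλ = -1.9106 rad
tan C = Δλ / ΔM = +1.4702 → C = 235.78°

235.8°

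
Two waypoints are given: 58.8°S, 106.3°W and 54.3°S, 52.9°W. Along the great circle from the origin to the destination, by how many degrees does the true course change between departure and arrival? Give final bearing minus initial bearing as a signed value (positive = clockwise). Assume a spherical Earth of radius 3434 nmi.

Initial bearing θ₁ = atan2(sin Δλ cos φ₂, cos φ₁ sin φ₂ − sin φ₁ cos φ₂ cos Δλ) = 104.72°
Final bearing θ₂ = (initial bearing from the destination back to the start) + 180° = 59.16°
Δθ = θ₂ − θ₁ = -45.6°

-45.6°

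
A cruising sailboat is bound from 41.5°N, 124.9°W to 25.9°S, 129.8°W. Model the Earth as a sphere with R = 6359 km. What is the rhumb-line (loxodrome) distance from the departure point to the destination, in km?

7497 km

Δψ = ln[tan(π/4+φ₂/2)/tan(π/4+φ₁/2)] = -1.2657;  Δφ = -1.1764 rad,  Δλ = -0.0855 rad
q = Δφ/Δψ = 0.9294
d = R·√(Δφ² + q²Δλ²) = 6359·1.17903 = 7497 km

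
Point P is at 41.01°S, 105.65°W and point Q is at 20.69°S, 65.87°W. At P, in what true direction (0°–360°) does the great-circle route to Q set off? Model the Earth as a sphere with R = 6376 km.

N = sin Δλ·cos φ₂ = +0.5986;  D = cos φ₁ sin φ₂ − sin φ₁ cos φ₂ cos Δλ = +0.2052
initial course = atan2(N, D) = 71.08°

71.1°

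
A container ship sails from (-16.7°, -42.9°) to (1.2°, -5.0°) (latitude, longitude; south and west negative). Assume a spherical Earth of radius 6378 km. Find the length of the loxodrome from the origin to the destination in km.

4615 km

Rhumb course C = atan2(Δλ, Δψ) with Δψ = ln[tan(π/4+φ₂/2)/tan(π/4+φ₁/2)] = +0.3166, Δλ = +0.6615 → C = 64.42°
d = R·|Δφ| / |cos C| = 6378·0.31241 / 0.43176 = 4615 km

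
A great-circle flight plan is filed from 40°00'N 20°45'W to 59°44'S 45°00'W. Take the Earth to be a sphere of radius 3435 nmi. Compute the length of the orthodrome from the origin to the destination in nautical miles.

Haversine: a = sin²(Δφ/2)+cos φ₁ cos φ₂ sin²(Δλ/2) = 0.60157;  σ = 2·atan2(√a,√(1−a))
σ = 101.720° → d = Rσ = 3435·1.77535 = 6098 nmi

6098 nmi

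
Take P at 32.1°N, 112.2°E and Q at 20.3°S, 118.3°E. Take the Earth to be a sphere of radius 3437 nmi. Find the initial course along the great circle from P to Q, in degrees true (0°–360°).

N = sin Δλ·cos φ₂ = +0.0997;  D = cos φ₁ sin φ₂ − sin φ₁ cos φ₂ cos Δλ = -0.7895
initial course = atan2(N, D) = 172.80°

172.8°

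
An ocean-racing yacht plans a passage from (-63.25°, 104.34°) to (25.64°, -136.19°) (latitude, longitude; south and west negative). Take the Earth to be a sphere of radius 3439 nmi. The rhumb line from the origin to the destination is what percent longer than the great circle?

4.9%

Great circle: σ = 2.1970 rad → d_gc = Rσ = 7555.3 nmi
Rhumb: Δφ = +1.5514, Δλ = +2.0851, Δψ = +1.8997, q = Δφ/Δψ = 0.8167 → d_rh = R√(Δφ²+q²Δλ²) = 7922.2 nmi
Excess = (7922.2 − 7555.3) / 7555.3 = 366.9 / 7555.3 = 4.86% ≈ 4.9%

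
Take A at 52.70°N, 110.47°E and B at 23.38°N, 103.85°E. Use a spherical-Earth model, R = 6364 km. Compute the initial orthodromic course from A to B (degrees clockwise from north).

N = sin Δλ·cos φ₂ = -0.1058;  D = cos φ₁ sin φ₂ − sin φ₁ cos φ₂ cos Δλ = -0.4848
initial course = atan2(N, D) = 192.31°

192.3°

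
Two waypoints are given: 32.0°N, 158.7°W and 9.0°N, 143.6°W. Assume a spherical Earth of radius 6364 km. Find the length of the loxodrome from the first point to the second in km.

2992 km

Rhumb course C = atan2(Δλ, Δψ) with Δψ = ln[tan(π/4+φ₂/2)/tan(π/4+φ₁/2)] = -0.4323, Δλ = +0.2635 → C = 148.63°
d = R·|Δφ| / |cos C| = 6364·0.40143 / 0.85384 = 2992 km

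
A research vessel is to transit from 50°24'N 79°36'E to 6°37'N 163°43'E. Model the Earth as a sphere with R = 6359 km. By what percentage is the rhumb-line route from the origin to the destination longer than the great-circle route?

2.7%

Great circle: σ = 1.4165 rad → d_gc = Rσ = 9007.5 km
Rhumb: Δφ = -0.7642, Δλ = +1.4681, Δψ = -0.9058, q = Δφ/Δψ = 0.8436 → d_rh = R√(Δφ²+q²Δλ²) = 9254.0 km
Excess = (9254.0 − 9007.5) / 9007.5 = 246.5 / 9007.5 = 2.74% ≈ 2.7%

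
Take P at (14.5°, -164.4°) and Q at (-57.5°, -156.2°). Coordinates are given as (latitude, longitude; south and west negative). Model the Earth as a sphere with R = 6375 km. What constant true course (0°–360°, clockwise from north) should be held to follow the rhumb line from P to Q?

174.5°

Δψ = ln[tan(π/4+φ₂/2)/tan(π/4+φ₁/2)] = -1.4886
Δλ = +0.1431 rad (taken the short way round)
course = atan2(Δλ, Δψ) = 174.51°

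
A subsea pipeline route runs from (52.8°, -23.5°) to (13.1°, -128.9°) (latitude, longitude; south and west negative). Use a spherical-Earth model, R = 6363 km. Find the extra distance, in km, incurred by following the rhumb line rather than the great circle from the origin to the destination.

585 km

Great circle: cos σ = sin φ₁ sin φ₂ + cos φ₁ cos φ₂ cos Δλ,  σ = 1.5466 rad → d_gc = 9841.2 km
Rhumb line: Δψ = -0.8584, q = Δφ/Δψ = 0.8072, d_rh = R√(Δφ²+q²Δλ²) = 10426.5 km
Excess = 10426.5 − 9841.2 = 585.3 ≈ 585 km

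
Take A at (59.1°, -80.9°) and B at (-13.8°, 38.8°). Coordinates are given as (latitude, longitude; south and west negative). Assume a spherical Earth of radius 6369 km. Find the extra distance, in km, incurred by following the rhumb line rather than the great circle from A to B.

Great circle: cos σ = sin φ₁ sin φ₂ + cos φ₁ cos φ₂ cos Δλ,  σ = 2.0395 rad → d_gc = 12989.9 km
Rhumb line: Δψ = -1.5292, q = Δφ/Δψ = 0.8320, d_rh = R√(Δφ²+q²Δλ²) = 13719.9 km
Excess = 13719.9 − 12989.9 = 730.0 ≈ 730 km

730 km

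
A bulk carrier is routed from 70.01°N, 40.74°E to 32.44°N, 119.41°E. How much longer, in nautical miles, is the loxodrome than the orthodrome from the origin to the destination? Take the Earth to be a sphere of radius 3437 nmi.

Great circle: cos σ = sin φ₁ sin φ₂ + cos φ₁ cos φ₂ cos Δλ,  σ = 0.9755 rad → d_gc = 3352.7 nmi
Rhumb line: Δψ = -1.1368, q = Δφ/Δψ = 0.5768, d_rh = R√(Δφ²+q²Δλ²) = 3533.9 nmi
Excess = 3533.9 − 3352.7 = 181.2 ≈ 181 nmi

181 nmi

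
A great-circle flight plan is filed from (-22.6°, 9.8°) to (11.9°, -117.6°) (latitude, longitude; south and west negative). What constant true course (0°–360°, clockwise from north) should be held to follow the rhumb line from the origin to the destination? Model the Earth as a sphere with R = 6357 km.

Meridional parts: M(φ₁)=-0.4051, M(φ₂)=+0.2092 → ΔM = +0.6143;  Δλ = -2.2235 rad
tan C = Δλ / ΔM = -3.6197 → C = 285.44°

285.4°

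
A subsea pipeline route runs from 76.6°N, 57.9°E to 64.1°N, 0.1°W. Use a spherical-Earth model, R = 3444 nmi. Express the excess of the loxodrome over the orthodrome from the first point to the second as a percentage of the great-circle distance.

3.9%

Great circle: σ = 0.3799 rad → d_gc = Rσ = 1308.3 nmi
Rhumb: Δφ = -0.2182, Δλ = -1.0123, Δψ = -0.6716, q = Δφ/Δψ = 0.3248 → d_rh = R√(Δφ²+q²Δλ²) = 1359.0 nmi
Excess = (1359.0 − 1308.3) / 1308.3 = 50.7 / 1308.3 = 3.88% ≈ 3.9%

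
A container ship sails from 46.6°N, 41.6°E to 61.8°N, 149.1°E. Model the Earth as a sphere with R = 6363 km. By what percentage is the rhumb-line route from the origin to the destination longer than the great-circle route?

Great circle: σ = 0.9971 rad → d_gc = Rσ = 6344.9 km
Rhumb: Δφ = +0.2653, Δλ = +1.8762, Δψ = +0.4601, q = Δφ/Δψ = 0.5765 → d_rh = R√(Δφ²+q²Δλ²) = 7087.0 km
Excess = (7087.0 − 6344.9) / 6344.9 = 742.1 / 6344.9 = 11.70% ≈ 11.7%

11.7%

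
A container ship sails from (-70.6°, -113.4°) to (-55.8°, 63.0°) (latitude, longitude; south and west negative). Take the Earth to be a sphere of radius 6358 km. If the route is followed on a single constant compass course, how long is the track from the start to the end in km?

8760 km

Rhumb course C = atan2(Δλ, Δψ) with Δψ = ln[tan(π/4+φ₂/2)/tan(π/4+φ₁/2)] = +0.5877, Δλ = +3.0788 → C = 79.19°
d = R·|Δφ| / |cos C| = 6358·0.25831 / 0.18749 = 8760 km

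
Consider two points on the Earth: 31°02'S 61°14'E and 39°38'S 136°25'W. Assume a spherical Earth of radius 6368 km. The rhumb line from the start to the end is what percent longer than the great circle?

23.3%

Great circle: σ = 1.8755 rad → d_gc = Rσ = 11943.1 km
Rhumb: Δφ = -0.1501, Δλ = +2.8335, Δψ = -0.1843, q = Δφ/Δψ = 0.8143 → d_rh = R√(Δφ²+q²Δλ²) = 14723.6 km
Excess = (14723.6 − 11943.1) / 11943.1 = 2780.5 / 11943.1 = 23.28% ≈ 23.3%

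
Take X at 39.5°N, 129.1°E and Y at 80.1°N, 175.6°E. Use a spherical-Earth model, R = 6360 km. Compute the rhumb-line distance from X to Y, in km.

Δψ = ln[tan(π/4+φ₂/2)/tan(π/4+φ₁/2)] = +1.6948;  Δφ = +0.7086 rad,  Δλ = +0.8116 rad
q = Δφ/Δψ = 0.4181
d = R·√(Δφ² + q²Δλ²) = 6360·0.78566 = 4997 km

4997 km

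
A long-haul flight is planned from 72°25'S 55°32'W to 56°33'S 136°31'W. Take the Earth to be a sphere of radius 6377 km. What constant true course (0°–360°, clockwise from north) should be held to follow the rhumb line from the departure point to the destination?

295.2°

Δψ = ln[tan(π/4+φ₂/2)/tan(π/4+φ₁/2)] = +0.6642
Δλ = -1.4134 rad (taken the short way round)
course = atan2(Δλ, Δψ) = 295.17°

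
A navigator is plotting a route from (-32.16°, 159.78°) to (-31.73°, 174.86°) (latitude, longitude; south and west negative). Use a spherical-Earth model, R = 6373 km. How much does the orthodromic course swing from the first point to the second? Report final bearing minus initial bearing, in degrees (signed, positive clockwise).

-8.0°

At departure: θ₁ = atan2(sin Δλ cos φ₂, cos φ₁ sin φ₂ − sin φ₁ cos φ₂ cos Δλ) = 92.09°
At arrival: θ₂ = atan2(sin Δλ cos φ₁, −cos φ₂ sin φ₁ + sin φ₂ cos φ₁ cos Δλ) = 84.08°
Δθ = θ₂ − θ₁ = -8.0°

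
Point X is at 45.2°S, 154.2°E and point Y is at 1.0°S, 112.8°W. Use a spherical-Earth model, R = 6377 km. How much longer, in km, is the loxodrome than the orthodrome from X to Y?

251 km

Great circle: cos σ = sin φ₁ sin φ₂ + cos φ₁ cos φ₂ cos Δλ,  σ = 1.5953 rad → d_gc = 10173.1 km
Rhumb line: Δψ = +0.8689, q = Δφ/Δψ = 0.8879, d_rh = R√(Δφ²+q²Δλ²) = 10424.0 km
Excess = 10424.0 − 10173.1 = 250.9 ≈ 251 km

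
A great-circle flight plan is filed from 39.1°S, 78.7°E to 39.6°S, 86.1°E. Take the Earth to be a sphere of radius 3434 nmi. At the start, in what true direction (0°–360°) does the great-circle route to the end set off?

N = sin Δλ·cos φ₂ = +0.0992;  D = cos φ₁ sin φ₂ − sin φ₁ cos φ₂ cos Δλ = -0.0128
initial course = atan2(N, D) = 97.33°

97.3°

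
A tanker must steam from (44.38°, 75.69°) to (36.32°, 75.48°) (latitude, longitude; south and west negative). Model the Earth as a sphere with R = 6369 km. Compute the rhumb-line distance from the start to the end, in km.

896 km

Rhumb course C = atan2(Δλ, Δψ) with Δψ = ln[tan(π/4+φ₂/2)/tan(π/4+φ₁/2)] = -0.1850, Δλ = -0.0037 → C = 181.14°
d = R·|Δφ| / |cos C| = 6369·0.14067 / 0.99980 = 896 km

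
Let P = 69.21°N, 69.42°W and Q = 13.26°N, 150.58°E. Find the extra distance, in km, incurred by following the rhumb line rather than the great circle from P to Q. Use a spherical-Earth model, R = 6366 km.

Great circle: cos σ = sin φ₁ sin φ₂ + cos φ₁ cos φ₂ cos Δλ,  σ = 1.6210 rad → d_gc = 10319.5 km
Rhumb line: Δψ = -1.4623, q = Δφ/Δψ = 0.6678, d_rh = R√(Δφ²+q²Δλ²) = 12105.5 km
Excess = 12105.5 − 10319.5 = 1786.0 ≈ 1786 km

1786 km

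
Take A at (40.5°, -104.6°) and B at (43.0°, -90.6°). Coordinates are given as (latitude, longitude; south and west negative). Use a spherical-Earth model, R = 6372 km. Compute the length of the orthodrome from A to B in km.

cos σ = sin φ₁ sin φ₂ + cos φ₁ cos φ₂ cos Δλ
      = sin(40.50°)sin(43.00°) + cos(40.50°)cos(43.00°)cos(14.00°) = 0.9825
σ = 10.726° → d = Rσ = 6372·0.18720 = 1193 km

1193 km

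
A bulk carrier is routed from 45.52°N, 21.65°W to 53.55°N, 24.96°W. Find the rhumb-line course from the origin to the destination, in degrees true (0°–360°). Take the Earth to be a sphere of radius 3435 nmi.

Meridional parts: M(φ₁)=+0.8943, M(φ₂)=+1.1109 → ΔM = +0.2166;  Δλ = -0.0578 rad
tan C = Δλ / ΔM = -0.2667 → C = 345.07°

345.1°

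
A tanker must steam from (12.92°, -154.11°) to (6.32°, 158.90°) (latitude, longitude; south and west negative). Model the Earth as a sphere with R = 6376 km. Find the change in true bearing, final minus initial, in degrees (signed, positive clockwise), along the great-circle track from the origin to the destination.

Initial bearing θ₁ = atan2(sin Δλ cos φ₂, cos φ₁ sin φ₂ − sin φ₁ cos φ₂ cos Δλ) = 266.51°
Final bearing θ₂ = (initial bearing from the destination back to the start) + 180° = 258.19°
Δθ = θ₂ − θ₁ = -8.3°

-8.3°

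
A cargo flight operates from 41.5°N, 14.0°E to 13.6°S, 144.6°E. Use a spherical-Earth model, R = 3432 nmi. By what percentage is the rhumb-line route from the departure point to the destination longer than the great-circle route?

Great circle: σ = 2.2518 rad → d_gc = Rσ = 7728.1 nmi
Rhumb: Δφ = -0.9617, Δλ = +2.2794, Δψ = -1.0371, q = Δφ/Δψ = 0.9273 → d_rh = R√(Δφ²+q²Δλ²) = 7969.6 nmi
Excess = (7969.6 − 7728.1) / 7728.1 = 241.5 / 7728.1 = 3.12% ≈ 3.1%

3.1%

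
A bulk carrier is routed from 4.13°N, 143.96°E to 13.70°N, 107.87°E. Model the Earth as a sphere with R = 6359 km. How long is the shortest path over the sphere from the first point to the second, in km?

cos σ = sin φ₁ sin φ₂ + cos φ₁ cos φ₂ cos Δλ
      = sin(4.13°)sin(13.70°) + cos(4.13°)cos(13.70°)cos(-36.09°) = 0.8001
σ = 36.858° → d = Rσ = 6359·0.64330 = 4091 km

4091 km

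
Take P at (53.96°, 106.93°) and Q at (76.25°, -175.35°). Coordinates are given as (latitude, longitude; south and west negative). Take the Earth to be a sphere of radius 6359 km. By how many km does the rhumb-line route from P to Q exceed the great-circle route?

261 km

Great circle: cos σ = sin φ₁ sin φ₂ + cos φ₁ cos φ₂ cos Δλ,  σ = 0.6178 rad → d_gc = 3928.4 km
Rhumb line: Δψ = +0.9925, q = Δφ/Δψ = 0.3920, d_rh = R√(Δφ²+q²Δλ²) = 4189.4 km
Excess = 4189.4 − 3928.4 = 261.0 ≈ 261 km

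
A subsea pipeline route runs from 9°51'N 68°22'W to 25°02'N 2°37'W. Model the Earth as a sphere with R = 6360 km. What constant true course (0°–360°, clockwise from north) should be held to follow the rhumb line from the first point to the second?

Meridional parts: M(φ₁)=+0.1728, M(φ₂)=+0.4515 → ΔM = +0.2787;  Δλ = +1.1476 rad
tan C = Δλ / ΔM = +4.1168 → C = 76.35°

76.3°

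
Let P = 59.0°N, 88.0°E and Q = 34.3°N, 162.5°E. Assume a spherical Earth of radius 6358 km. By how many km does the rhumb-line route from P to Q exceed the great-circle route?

Great circle: cos σ = sin φ₁ sin φ₂ + cos φ₁ cos φ₂ cos Δλ,  σ = 0.9314 rad → d_gc = 5921.62 km
Rhumb line: Δψ = -0.6446, q = Δφ/Δψ = 0.6688, d_rh = R√(Δφ²+q²Δλ²) = 6171.14 km
Excess = 6171.14 − 5921.62 = 249.52 ≈ 250 km

250 km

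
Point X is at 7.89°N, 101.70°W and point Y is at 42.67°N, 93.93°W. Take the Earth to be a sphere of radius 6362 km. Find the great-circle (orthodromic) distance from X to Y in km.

3936 km

cos σ = sin φ₁ sin φ₂ + cos φ₁ cos φ₂ cos Δλ
      = sin(7.89°)sin(42.67°) + cos(7.89°)cos(42.67°)cos(7.77°) = 0.8147
σ = 35.446° → d = Rσ = 6362·0.61865 = 3936 km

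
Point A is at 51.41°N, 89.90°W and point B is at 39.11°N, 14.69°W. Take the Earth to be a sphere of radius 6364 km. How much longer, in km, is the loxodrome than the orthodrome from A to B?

235 km

Great circle: cos σ = sin φ₁ sin φ₂ + cos φ₁ cos φ₂ cos Δλ,  σ = 0.9064 rad → d_gc = 5768.1 km
Rhumb line: Δψ = -0.3068, q = Δφ/Δψ = 0.6998, d_rh = R√(Δφ²+q²Δλ²) = 6003.2 km
Excess = 6003.2 − 5768.1 = 235.1 ≈ 235 km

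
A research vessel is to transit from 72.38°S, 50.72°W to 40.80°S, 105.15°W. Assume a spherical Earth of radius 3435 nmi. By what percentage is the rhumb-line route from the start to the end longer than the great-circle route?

2.7%

Great circle: σ = 0.7135 rad → d_gc = Rσ = 2451.0 nmi
Rhumb: Δφ = +0.5512, Δλ = -0.9500, Δψ = +1.0832, q = Δφ/Δψ = 0.5089 → d_rh = R√(Δφ²+q²Δλ²) = 2518.3 nmi
Excess = (2518.3 − 2451.0) / 2451.0 = 67.3 / 2451.0 = 2.746% ≈ 2.7%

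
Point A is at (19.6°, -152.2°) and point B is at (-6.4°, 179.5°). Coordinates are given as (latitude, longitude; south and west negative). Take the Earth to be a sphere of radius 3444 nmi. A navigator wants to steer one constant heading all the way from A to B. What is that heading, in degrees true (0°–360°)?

Δψ = ln[tan(π/4+φ₂/2)/tan(π/4+φ₁/2)] = -0.4609
Δλ = -0.4939 rad (taken the short way round)
course = atan2(Δλ, Δψ) = 226.98°

227.0°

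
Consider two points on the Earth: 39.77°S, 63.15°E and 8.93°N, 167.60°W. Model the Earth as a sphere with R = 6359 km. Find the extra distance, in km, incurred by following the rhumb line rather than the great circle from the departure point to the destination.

470 km

Great circle: cos σ = sin φ₁ sin φ₂ + cos φ₁ cos φ₂ cos Δλ,  σ = 2.1892 rad → d_gc = 13921.0 km
Rhumb line: Δψ = +0.9142, q = Δφ/Δψ = 0.9298, d_rh = R√(Δφ²+q²Δλ²) = 14391.1 km
Excess = 14391.1 − 13921.0 = 470.1 ≈ 470 km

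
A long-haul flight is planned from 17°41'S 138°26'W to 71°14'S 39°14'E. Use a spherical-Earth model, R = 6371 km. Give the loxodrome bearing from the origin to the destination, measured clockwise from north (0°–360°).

Δψ = ln[tan(π/4+φ₂/2)/tan(π/4+φ₁/2)] = -1.4866
Δλ = +3.1009 rad (taken the short way round)
course = atan2(Δλ, Δψ) = 115.61°

115.6°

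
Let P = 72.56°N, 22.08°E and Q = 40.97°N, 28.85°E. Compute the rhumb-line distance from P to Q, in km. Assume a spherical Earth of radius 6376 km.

3536 km

Δψ = ln[tan(π/4+φ₂/2)/tan(π/4+φ₁/2)] = -1.0897;  Δφ = -0.5513 rad,  Δλ = +0.1182 rad
q = Δφ/Δψ = 0.5060
d = R·√(Δφ² + q²Δλ²) = 6376·0.55458 = 3536 km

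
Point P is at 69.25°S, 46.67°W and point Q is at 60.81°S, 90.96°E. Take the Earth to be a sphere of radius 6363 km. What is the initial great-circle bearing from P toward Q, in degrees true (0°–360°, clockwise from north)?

153.0°

θ = atan2( sin Δλ·cos φ₂ ,  cos φ₁ sin φ₂ − sin φ₁ cos φ₂ cos Δλ )
  = atan2(+0.3287, -0.6462) = 153.04°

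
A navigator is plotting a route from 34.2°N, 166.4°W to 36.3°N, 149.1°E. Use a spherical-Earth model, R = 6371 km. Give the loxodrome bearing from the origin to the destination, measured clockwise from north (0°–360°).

Meridional parts: M(φ₁)=+0.6359, M(φ₂)=+0.6808 → ΔM = +0.0449;  Δλ = -0.7767 rad
tan C = Δλ / ΔM = -17.3031 → C = 273.31°

273.3°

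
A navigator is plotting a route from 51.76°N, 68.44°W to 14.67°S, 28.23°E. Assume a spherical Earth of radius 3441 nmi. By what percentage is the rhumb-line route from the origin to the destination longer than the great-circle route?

2.2%

Great circle: σ = 1.8426 rad → d_gc = Rσ = 6340.3 nmi
Rhumb: Δφ = -1.1594, Δλ = +1.6872, Δψ = -1.3183, q = Δφ/Δψ = 0.8795 → d_rh = R√(Δφ²+q²Δλ²) = 6479.9 nmi
Excess = (6479.9 − 6340.3) / 6340.3 = 139.6 / 6340.3 = 2.20% ≈ 2.2%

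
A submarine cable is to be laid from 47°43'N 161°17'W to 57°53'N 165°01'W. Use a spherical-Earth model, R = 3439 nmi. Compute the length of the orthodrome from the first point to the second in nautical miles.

cos σ = sin φ₁ sin φ₂ + cos φ₁ cos φ₂ cos Δλ
      = sin(47.72°)sin(57.88°) + cos(47.72°)cos(57.88°)cos(-3.73°) = 0.9835
σ = 10.410° → d = Rσ = 3439·0.18169 = 625 nmi

625 nmi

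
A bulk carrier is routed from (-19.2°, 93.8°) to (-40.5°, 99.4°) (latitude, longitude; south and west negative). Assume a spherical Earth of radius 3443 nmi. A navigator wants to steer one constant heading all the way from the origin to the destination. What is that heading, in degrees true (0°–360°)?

Δψ = ln[tan(π/4+φ₂/2)/tan(π/4+φ₁/2)] = -0.4328
Δλ = +0.0977 rad (taken the short way round)
course = atan2(Δλ, Δψ) = 167.27°

167.3°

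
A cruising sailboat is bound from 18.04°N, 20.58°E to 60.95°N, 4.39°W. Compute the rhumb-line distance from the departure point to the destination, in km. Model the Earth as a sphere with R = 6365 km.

Rhumb course C = atan2(Δλ, Δψ) with Δψ = ln[tan(π/4+φ₂/2)/tan(π/4+φ₁/2)] = +1.0304, Δλ = -0.4358 → C = 337.07°
d = R·|Δφ| / |cos C| = 6365·0.74892 / 0.92101 = 5176 km

5176 km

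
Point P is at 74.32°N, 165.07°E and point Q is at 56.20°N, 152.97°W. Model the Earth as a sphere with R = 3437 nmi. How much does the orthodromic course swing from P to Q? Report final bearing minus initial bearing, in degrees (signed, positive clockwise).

Initial bearing θ₁ = atan2(sin Δλ cos φ₂, cos φ₁ sin φ₂ − sin φ₁ cos φ₂ cos Δλ) = 115.03°
Final bearing θ₂ = (initial bearing from the destination back to the start) + 180° = 153.88°
Δθ = θ₂ − θ₁ = +38.9°

+38.9°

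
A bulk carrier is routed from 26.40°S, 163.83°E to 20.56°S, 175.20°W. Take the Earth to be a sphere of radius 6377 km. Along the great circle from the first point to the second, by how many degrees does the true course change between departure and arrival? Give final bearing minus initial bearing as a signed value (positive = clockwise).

-8.4°

At departure: θ₁ = atan2(sin Δλ cos φ₂, cos φ₁ sin φ₂ − sin φ₁ cos φ₂ cos Δλ) = 77.52°
At arrival: θ₂ = atan2(sin Δλ cos φ₁, −cos φ₂ sin φ₁ + sin φ₂ cos φ₁ cos Δλ) = 69.07°
Δθ = θ₂ − θ₁ = -8.4°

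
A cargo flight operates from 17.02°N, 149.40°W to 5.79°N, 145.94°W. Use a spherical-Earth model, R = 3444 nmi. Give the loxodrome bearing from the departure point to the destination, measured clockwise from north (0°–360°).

Meridional parts: M(φ₁)=+0.3015, M(φ₂)=+0.1012 → ΔM = -0.2003;  Δλ = +0.0604 rad
tan C = Δλ / ΔM = -0.3015 → C = 163.22°

163.2°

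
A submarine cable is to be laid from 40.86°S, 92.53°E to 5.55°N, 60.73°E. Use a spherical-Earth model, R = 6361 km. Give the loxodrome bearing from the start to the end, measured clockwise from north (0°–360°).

327.8°

Δψ = ln[tan(π/4+φ₂/2)/tan(π/4+φ₁/2)] = +0.8796
Δλ = -0.5550 rad (taken the short way round)
course = atan2(Δλ, Δψ) = 327.75°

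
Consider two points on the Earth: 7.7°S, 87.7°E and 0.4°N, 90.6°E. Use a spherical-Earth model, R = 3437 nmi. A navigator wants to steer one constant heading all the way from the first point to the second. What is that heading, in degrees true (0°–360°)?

Δψ = ln[tan(π/4+φ₂/2)/tan(π/4+φ₁/2)] = +0.1418
Δλ = +0.0506 rad (taken the short way round)
course = atan2(Δλ, Δψ) = 19.65°

19.6°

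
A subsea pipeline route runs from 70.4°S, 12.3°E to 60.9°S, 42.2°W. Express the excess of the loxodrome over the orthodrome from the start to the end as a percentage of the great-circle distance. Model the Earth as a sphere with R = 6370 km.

3.2%

Great circle: σ = 0.4081 rad → d_gc = Rσ = 2599.5 km
Rhumb: Δφ = +0.1658, Δλ = -0.9512, Δψ = +0.4072, q = Δφ/Δψ = 0.4072 → d_rh = R√(Δφ²+q²Δλ²) = 2683.7 km
Excess = (2683.7 − 2599.5) / 2599.5 = 84.2 / 2599.5 = 3.24% ≈ 3.2%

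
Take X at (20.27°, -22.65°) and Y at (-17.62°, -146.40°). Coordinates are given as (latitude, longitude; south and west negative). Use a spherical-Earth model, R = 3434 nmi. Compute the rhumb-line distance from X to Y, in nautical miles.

Δψ = ln[tan(π/4+φ₂/2)/tan(π/4+φ₁/2)] = -0.6739;  Δφ = -0.6613 rad,  Δλ = -2.1598 rad
q = Δφ/Δψ = 0.9813
d = R·√(Δφ² + q²Δλ²) = 3434·2.22028 = 7624 nmi

7624 nmi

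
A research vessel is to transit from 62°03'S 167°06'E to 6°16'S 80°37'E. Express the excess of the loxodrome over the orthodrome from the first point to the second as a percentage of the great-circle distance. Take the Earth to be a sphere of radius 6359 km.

Great circle: σ = 1.4455 rad → d_gc = Rσ = 9191.7 km
Rhumb: Δφ = +0.9736, Δλ = -1.5094, Δψ = +1.2813, q = Δφ/Δψ = 0.7599 → d_rh = R√(Δφ²+q²Δλ²) = 9567.0 km
Excess = (9567.0 − 9191.7) / 9191.7 = 375.3 / 9191.7 = 4.08% ≈ 4.1%

4.1%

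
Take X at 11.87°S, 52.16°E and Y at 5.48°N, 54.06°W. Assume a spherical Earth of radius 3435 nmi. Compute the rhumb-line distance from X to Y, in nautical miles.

Δψ = ln[tan(π/4+φ₂/2)/tan(π/4+φ₁/2)] = +0.3045;  Δφ = +0.3028 rad,  Δλ = -1.8539 rad
q = Δφ/Δψ = 0.9946
d = R·√(Δφ² + q²Δλ²) = 3435·1.86858 = 6419 nmi

6419 nmi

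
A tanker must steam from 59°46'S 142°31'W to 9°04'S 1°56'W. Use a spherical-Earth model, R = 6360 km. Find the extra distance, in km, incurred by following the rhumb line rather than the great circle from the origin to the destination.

Great circle: cos σ = sin φ₁ sin φ₂ + cos φ₁ cos φ₂ cos Δλ,  σ = 1.8214 rad → d_gc = 11584.1 km
Rhumb line: Δψ = +1.1499, q = Δφ/Δψ = 0.7695, d_rh = R√(Δφ²+q²Δλ²) = 13261.7 km
Excess = 13261.7 − 11584.1 = 1677.6 ≈ 1678 km

1678 km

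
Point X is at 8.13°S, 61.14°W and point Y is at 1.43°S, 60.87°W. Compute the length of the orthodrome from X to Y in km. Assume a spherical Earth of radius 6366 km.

cos σ = sin φ₁ sin φ₂ + cos φ₁ cos φ₂ cos Δλ
      = sin(-8.13°)sin(-1.43°) + cos(-8.13°)cos(-1.43°)cos(0.27°) = 0.9932
σ = 6.705° → d = Rσ = 6366·0.11703 = 745 km

745 km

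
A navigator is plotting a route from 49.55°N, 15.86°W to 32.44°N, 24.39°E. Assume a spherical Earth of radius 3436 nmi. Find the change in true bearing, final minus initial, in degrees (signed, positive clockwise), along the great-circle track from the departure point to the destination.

+27.3°

At departure: θ₁ = atan2(sin Δλ cos φ₂, cos φ₁ sin φ₂ − sin φ₁ cos φ₂ cos Δλ) = 104.61°
At arrival: θ₂ = atan2(sin Δλ cos φ₁, −cos φ₂ sin φ₁ + sin φ₂ cos φ₁ cos Δλ) = 131.94°
Δθ = θ₂ − θ₁ = +27.3°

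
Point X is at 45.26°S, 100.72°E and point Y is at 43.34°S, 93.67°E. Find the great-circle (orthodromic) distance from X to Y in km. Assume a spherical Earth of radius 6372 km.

cos σ = sin φ₁ sin φ₂ + cos φ₁ cos φ₂ cos Δλ
      = sin(-45.26°)sin(-43.34°) + cos(-45.26°)cos(-43.34°)cos(-7.05°) = 0.9956
σ = 5.396° → d = Rσ = 6372·0.09418 = 600 km

600 km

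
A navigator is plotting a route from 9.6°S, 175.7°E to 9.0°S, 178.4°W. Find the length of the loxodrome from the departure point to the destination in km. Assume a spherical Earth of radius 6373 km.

Δψ = ln[tan(π/4+φ₂/2)/tan(π/4+φ₁/2)] = +0.0106;  Δφ = +0.0105 rad,  Δλ = +0.1030 rad
q = Δφ/Δψ = 0.9869
d = R·√(Δφ² + q²Δλ²) = 6373·0.10216 = 651 km

651 km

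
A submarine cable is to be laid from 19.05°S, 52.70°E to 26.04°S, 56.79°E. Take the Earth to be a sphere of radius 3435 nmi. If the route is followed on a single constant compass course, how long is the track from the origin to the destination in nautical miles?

476 nmi

Rhumb course C = atan2(Δλ, Δψ) with Δψ = ln[tan(π/4+φ₂/2)/tan(π/4+φ₁/2)] = -0.1322, Δλ = +0.0714 → C = 151.63°
d = R·|Δφ| / |cos C| = 3435·0.12200 / 0.87992 = 476 nmi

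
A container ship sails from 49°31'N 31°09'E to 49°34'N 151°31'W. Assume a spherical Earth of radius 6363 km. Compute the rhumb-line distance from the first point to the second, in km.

Δψ = ln[tan(π/4+φ₂/2)/tan(π/4+φ₁/2)] = +0.0013;  Δφ = +0.0009 rad,  Δλ = +3.0951 rad
q = Δφ/Δψ = 0.6489
d = R·√(Δφ² + q²Δλ²) = 6363·2.00836 = 12779 km

12779 km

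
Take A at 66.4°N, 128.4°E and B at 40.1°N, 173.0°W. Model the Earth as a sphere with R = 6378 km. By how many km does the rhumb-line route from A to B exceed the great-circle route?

Great circle: cos σ = sin φ₁ sin φ₂ + cos φ₁ cos φ₂ cos Δλ,  σ = 0.7230 rad → d_gc = 4611.5 km
Rhumb line: Δψ = -0.8007, q = Δφ/Δψ = 0.5733, d_rh = R√(Δφ²+q²Δλ²) = 4749.4 km
Excess = 4749.4 − 4611.5 = 137.9 ≈ 138 km

138 km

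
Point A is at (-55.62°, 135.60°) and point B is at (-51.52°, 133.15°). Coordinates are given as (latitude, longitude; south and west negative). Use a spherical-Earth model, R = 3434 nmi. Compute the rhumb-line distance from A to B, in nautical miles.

Rhumb course C = atan2(Δλ, Δψ) with Δψ = ln[tan(π/4+φ₂/2)/tan(π/4+φ₁/2)] = +0.1206, Δλ = -0.0428 → C = 340.48°
d = R·|Δφ| / |cos C| = 3434·0.07156 / 0.94253 = 261 nmi

261 nmi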